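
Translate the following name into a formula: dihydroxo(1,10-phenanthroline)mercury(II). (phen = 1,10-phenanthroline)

[Hg(OH)2(phen)]

Ligands: 2 hydroxo (OH, -1), 1 1,10-phenanthroline (phen, neutral). Ligand charge sum = -2.
With Hg in oxidation state +2, the complex ion is [Hg...].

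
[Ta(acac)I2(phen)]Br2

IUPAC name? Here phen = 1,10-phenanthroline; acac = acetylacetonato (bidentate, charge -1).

(acetylacetonato)diiodo(1,10-phenanthroline)tantalum(V) bromide

The 2 bromide counter-ions carry a total charge of -2, so each complex ion is 2+.
Ligand charges: 1×1,10-phenanthroline (neutral), 1×acetylacetonato (-1 each), 2×iodo (-1 each); total -3. So Ta + (-3) = 2+, giving Ta = +5.
Ligands are named alphabetically: acetylacetonato before iodo before phenanthroline.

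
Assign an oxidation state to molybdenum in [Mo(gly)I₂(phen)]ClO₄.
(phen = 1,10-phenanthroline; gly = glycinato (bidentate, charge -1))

1 perchlorate outside the brackets (-1 each) → the complex ion is 1+.
Ligand charges: 1×phen neutral; 2×I = -2; 1×gly = -1; sum -3.
Mo + (-3) = 1+ ⇒ Mo is +4.

+4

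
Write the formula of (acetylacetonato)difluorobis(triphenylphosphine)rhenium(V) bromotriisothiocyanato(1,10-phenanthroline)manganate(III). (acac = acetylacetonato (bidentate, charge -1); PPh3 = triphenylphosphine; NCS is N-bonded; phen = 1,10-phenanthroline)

[Re(acac)F2(PPh3)2][MnBr(NCS)3(phen)]2

Cation [Re…]: ligand charges -3, Re(V) ⇒ ion charge 2+.
Anion [Mn…]: ligand charges -4, Mn(III) ⇒ ion charge 1−.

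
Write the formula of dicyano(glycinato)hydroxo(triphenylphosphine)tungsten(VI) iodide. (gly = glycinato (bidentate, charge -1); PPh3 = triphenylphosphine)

Ligands: 1 hydroxo (OH, -1), 1 glycinato (gly, -1), 2 cyano (CN, -1), 1 triphenylphosphine (PPh3, neutral). Ligand charge sum = -4.
Charge balance with iodide (-1) requires 1 complex ion per 2 iodide.

[W(CN)2(gly)(OH)(PPh3)]I2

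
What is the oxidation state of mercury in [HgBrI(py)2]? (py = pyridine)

No counter-ion: the bracketed complex is neutral.
Ligand charges: 2×py neutral; 1×I = -1; 1×Br = -1; sum -2.
Hg + (-2) = 0 ⇒ Hg is +2.

+2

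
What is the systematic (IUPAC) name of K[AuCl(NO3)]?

potassium chloronitratoaurate(I)

The 1 potassium counter-ion carries a total charge of +1, so each complex ion is 1−.
Ligand charges: 1×nitrato (-1 each), 1×chloro (-1 each); total -2. So Au + (-2) = 1−, giving Au = +1.
Ligands are named alphabetically: chloro before nitrato.
The complex ion is anionic, so gold takes the -ate form aurate(I).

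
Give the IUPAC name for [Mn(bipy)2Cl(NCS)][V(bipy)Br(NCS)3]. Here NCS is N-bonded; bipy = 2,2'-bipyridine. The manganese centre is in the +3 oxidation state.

bis(2,2'-bipyridine)chloroisothiocyanatomanganese(III) (2,2'-bipyridine)bromotriisothiocyanatovanadate(III)

Both ions are complex: the cation is named first with the plain metal name, the anion second with the -ate form; each ion's ligands are alphabetised independently.
Mn is given as +3; the cation's ligand charges sum to -2, so the complex cation is 1+.
A 1:1 salt means the anion carries the equal and opposite charge, 1−.
Anion: ligand charges sum to -4; for the ion to be 1−, V = +3.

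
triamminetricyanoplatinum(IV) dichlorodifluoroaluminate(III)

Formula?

Cation [Pt…]: ligand charges -3, Pt(IV) ⇒ ion charge 1+.
Anion [Al…]: ligand charges -4, Al(III) ⇒ ion charge 1−.
One 1+ cation balances one 1− anion.

[Pt(CN)3(NH3)3][AlCl2F2]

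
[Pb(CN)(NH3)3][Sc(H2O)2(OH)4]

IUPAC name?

triamminecyanolead(II) diaquatetrahydroxoscandate(III)

Both ions are complex: the cation is named first with the plain metal name, the anion second with the -ate form; each ion's ligands are alphabetised independently.
Scandium is always +3 in its complexes; the anion's ligand charges sum to -4, so the complex anion is 1−.
A 1:1 salt means the cation carries the equal and opposite charge, 1+.
Cation: ligand charges sum to -1; for the ion to be 1+, Pb = +2.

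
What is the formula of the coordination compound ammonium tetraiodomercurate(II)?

(NH4)2[HgI4]

Ligands: 4 iodo (I, -1). Ligand charge sum = -4.
With Hg in oxidation state +2, the complex ion is [Hg...]^2−.
Charge balance with ammonium (+1) requires 1 complex ion per 2 ammonium.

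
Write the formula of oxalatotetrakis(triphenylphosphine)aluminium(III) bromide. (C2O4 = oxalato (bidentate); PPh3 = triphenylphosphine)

[Al(C2O4)(PPh3)4]Br

Ligands: 1 oxalato (C2O4, -2), 4 triphenylphosphine (PPh3, neutral). Ligand charge sum = -2.
Charge balance with bromide (-1) requires 1 complex ion per 1 bromide.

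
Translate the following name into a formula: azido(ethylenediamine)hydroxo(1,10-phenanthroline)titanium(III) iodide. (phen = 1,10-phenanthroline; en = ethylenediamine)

[Ti(en)(N3)(OH)(phen)]I

Ligands: 1 1,10-phenanthroline (phen, neutral), 1 ethylenediamine (en, neutral), 1 azido (N3, -1), 1 hydroxo (OH, -1). Ligand charge sum = -2.
Charge balance with iodide (-1) requires 1 complex ion per 1 iodide.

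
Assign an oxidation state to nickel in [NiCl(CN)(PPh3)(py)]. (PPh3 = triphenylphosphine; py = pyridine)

No counter-ion: the bracketed complex is neutral.
Ligand charges: 1×Cl = -1; 1×CN = -1; 1×PPh3 neutral; 1×py neutral; sum -2.
Ni + (-2) = 0 ⇒ Ni is +2.

+2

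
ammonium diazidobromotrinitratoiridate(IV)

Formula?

Ligands: 2 azido (N3, -1), 3 nitrato (NO3, -1), 1 bromo (Br, -1). Ligand charge sum = -6.
With Ir in oxidation state +4, the complex ion is [Ir...]^2−.
Charge balance with ammonium (+1) requires 1 complex ion per 2 ammonium.

(NH4)2[IrBr(N3)2(NO3)3]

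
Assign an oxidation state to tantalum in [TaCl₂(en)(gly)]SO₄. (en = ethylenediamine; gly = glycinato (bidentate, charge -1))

1 sulfate outside the brackets (-2 each) → the complex ion is 2+.
Ligand charges: 2×Cl = -2; 1×en neutral; 1×gly = -1; sum -3.
Ta + (-3) = 2+ ⇒ Ta is +5.

+5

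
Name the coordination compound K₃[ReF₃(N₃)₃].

potassium triazidotrifluororhenate(III)

The 3 potassium counter-ions carry a total charge of +3, so each complex ion is 3−.
Ligand charges: 3×azido (-1 each), 3×fluoro (-1 each); total -6. So Re + (-6) = 3−, giving Re = +3.
Ligands are named alphabetically: azido before fluoro.
The complex ion is anionic, so rhenium takes the -ate form rhenate(III).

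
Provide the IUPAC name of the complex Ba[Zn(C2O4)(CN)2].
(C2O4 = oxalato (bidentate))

The 1 barium counter-ion carries a total charge of +2, so each complex ion is 2−.
Ligand charges: 2×cyano (-1 each), 1×oxalato (-2 each); total -4. So Zn + (-4) = 2−, giving Zn = +2.
Ligands are named alphabetically: cyano before oxalato.
The complex ion is anionic, so zinc takes the -ate form zincate(II).

barium dicyanooxalatozincate(II)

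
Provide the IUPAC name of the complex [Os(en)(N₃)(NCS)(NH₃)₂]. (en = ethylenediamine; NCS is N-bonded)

There is no counter-ion, so the complex is neutral overall.
Ligand charges: 2×ammine (neutral), 1×azido (-1 each), 1×ethylenediamine (neutral), 1×isothiocyanato (-1 each); total -2. So Os + (-2) = 0, giving Os = +2.
Ligands are named alphabetically: ammine before azido before ethylenediamine before isothiocyanato.

diammineazido(ethylenediamine)isothiocyanatoosmium(II)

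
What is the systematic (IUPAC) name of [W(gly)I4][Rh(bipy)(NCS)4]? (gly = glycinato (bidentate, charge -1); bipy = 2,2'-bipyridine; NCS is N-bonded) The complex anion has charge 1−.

The complex anion is given as 1−; its ligand charges sum to -4, so Rh = +3.
A 1:1 salt means the cation carries the equal and opposite charge, 1+.
Cation: ligand charges sum to -5; for the ion to be 1+, W = +6.

(glycinato)tetraiodotungsten(VI) (2,2'-bipyridine)tetraisothiocyanatorhodate(III)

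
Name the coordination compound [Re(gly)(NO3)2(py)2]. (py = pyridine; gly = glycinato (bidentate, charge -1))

There is no counter-ion, so the complex is neutral overall.
Ligand charges: 2×pyridine (neutral), 2×nitrato (-1 each), 1×glycinato (-1 each); total -3. So Re + (-3) = 0, giving Re = +3.
Ligands are named alphabetically: glycinato before nitrato before pyridine.

(glycinato)dinitratobis(pyridine)rhenium(III)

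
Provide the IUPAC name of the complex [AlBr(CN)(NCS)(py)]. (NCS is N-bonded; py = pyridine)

There is no counter-ion, so the complex is neutral overall.
Ligand charges: 1×isothiocyanato (-1 each), 1×bromo (-1 each), 1×pyridine (neutral), 1×cyano (-1 each); total -3. So Al + (-3) = 0, giving Al = +3.
Ligands are named alphabetically: bromo before cyano before isothiocyanato before pyridine.

bromocyanoisothiocyanato(pyridine)aluminium(III)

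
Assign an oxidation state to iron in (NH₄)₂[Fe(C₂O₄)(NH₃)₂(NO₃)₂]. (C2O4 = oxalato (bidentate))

+2

2 ammonium outside the brackets (+1 each) → the complex ion is 2−.
Ligand charges: 1×C2O4 = -2; 2×NH3 neutral; 2×NO3 = -2; sum -4.
Fe + (-4) = 2− ⇒ Fe is +2.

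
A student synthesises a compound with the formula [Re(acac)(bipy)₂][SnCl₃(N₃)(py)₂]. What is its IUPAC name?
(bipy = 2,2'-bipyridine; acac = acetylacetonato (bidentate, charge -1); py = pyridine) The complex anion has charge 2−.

(acetylacetonato)bis(2,2'-bipyridine)rhenium(III) azidotrichlorobis(pyridine)stannate(II)

Both ions are complex: the cation is named first with the plain metal name, the anion second with the -ate form; each ion's ligands are alphabetised independently.
The complex anion is given as 2−; its ligand charges sum to -4, so Sn = +2.
A 1:1 salt means the cation carries the equal and opposite charge, 2+.
Cation: ligand charges sum to -1; for the ion to be 2+, Re = +3.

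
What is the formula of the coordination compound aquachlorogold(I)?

Ligands: 1 aqua (H2O, neutral), 1 chloro (Cl, -1). Ligand charge sum = -1.
With Au in oxidation state +1, the complex ion is [Au...].

[AuCl(H2O)]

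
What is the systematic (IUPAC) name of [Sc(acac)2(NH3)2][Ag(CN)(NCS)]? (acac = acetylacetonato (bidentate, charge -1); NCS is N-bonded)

Scandium is always +3 in its complexes; the cation's ligand charges sum to -2, so the complex cation is 1+.
A 1:1 salt means the anion carries the equal and opposite charge, 1−.
Anion: ligand charges sum to -2; for the ion to be 1−, Ag = +1.

bis(acetylacetonato)diamminescandium(III) cyanoisothiocyanatoargentate(I)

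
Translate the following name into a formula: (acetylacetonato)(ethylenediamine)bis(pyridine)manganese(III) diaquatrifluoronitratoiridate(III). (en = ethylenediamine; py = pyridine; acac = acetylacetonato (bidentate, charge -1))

Cation [Mn…]: ligand charges -1, Mn(III) ⇒ ion charge 2+.
Anion [Ir…]: ligand charges -4, Ir(III) ⇒ ion charge 1−.
One 2+ cation requires 2 of the 1− anion.

[Mn(acac)(en)(py)2][IrF3(H2O)2(NO3)]2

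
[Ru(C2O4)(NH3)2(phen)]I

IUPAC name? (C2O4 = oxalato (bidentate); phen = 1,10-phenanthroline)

The 1 iodide counter-ion carries a total charge of -1, so each complex ion is 1+.
Ligand charges: 1×oxalato (-2 each), 2×ammine (neutral), 1×1,10-phenanthroline (neutral); total -2. So Ru + (-2) = 1+, giving Ru = +3.
Ligands are named alphabetically: ammine before oxalato before phenanthroline.

diammineoxalato(1,10-phenanthroline)ruthenium(III) iodide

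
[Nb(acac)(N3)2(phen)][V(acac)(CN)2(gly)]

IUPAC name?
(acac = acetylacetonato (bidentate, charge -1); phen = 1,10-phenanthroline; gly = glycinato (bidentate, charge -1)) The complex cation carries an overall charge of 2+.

The complex cation is given as 2+; its ligand charges sum to -3, so Nb = +5.
A 1:1 salt means the anion carries the equal and opposite charge, 2−.
Anion: ligand charges sum to -4; for the ion to be 2−, V = +2.

(acetylacetonato)diazido(1,10-phenanthroline)niobium(V) (acetylacetonato)dicyano(glycinato)vanadate(II)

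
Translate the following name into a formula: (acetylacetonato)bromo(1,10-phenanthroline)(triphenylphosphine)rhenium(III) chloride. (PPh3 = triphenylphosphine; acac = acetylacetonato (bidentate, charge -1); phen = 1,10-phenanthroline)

Ligands: 1 triphenylphosphine (PPh3, neutral), 1 acetylacetonato (acac, -1), 1 bromo (Br, -1), 1 1,10-phenanthroline (phen, neutral). Ligand charge sum = -2.
Charge balance with chloride (-1) requires 1 complex ion per 1 chloride.

[Re(acac)Br(phen)(PPh3)]Cl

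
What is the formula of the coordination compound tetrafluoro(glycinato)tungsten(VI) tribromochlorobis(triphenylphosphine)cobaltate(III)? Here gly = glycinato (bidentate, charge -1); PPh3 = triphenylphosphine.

[WF4(gly)][CoBr3Cl(PPh3)2]

Cation [W…]: ligand charges -5, W(VI) ⇒ ion charge 1+.
Anion [Co…]: ligand charges -4, Co(III) ⇒ ion charge 1−.
One 1+ cation balances one 1− anion.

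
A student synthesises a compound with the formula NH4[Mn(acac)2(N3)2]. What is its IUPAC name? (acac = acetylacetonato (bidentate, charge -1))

The 1 ammonium counter-ion carries a total charge of +1, so each complex ion is 1−.
Ligand charges: 2×acetylacetonato (-1 each), 2×azido (-1 each); total -4. So Mn + (-4) = 1−, giving Mn = +3.
The complex ion is anionic, so manganese takes the -ate form manganate(III).

ammonium bis(acetylacetonato)diazidomanganate(III)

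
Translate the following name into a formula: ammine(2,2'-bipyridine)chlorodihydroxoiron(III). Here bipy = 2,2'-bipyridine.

[Fe(bipy)Cl(NH3)(OH)2]

Ligands: 2 hydroxo (OH, -1), 1 ammine (NH3, neutral), 1 chloro (Cl, -1), 1 2,2'-bipyridine (bipy, neutral). Ligand charge sum = -3.
With Fe in oxidation state +3, the complex ion is [Fe...].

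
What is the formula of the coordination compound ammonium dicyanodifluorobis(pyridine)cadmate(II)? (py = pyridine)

Ligands: 2 fluoro (F, -1), 2 pyridine (py, neutral), 2 cyano (CN, -1). Ligand charge sum = -4.
With Cd in oxidation state +2, the complex ion is [Cd...]^2−.
Charge balance with ammonium (+1) requires 1 complex ion per 2 ammonium.

(NH4)2[Cd(CN)2F2(py)2]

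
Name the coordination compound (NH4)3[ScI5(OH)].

The 3 ammonium counter-ions carry a total charge of +3, so each complex ion is 3−.
Ligand charges: 1×hydroxo (-1 each), 5×iodo (-1 each); total -6. So Sc + (-6) = 3−, giving Sc = +3.
Ligands are named alphabetically: hydroxo before iodo.
The complex ion is anionic, so scandium takes the -ate form scandate(III).

ammonium hydroxopentaiodoscandate(III)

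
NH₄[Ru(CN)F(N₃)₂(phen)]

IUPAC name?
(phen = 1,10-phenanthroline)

ammonium diazidocyanofluoro(1,10-phenanthroline)ruthenate(III)

The 1 ammonium counter-ion carries a total charge of +1, so each complex ion is 1−.
Ligand charges: 2×azido (-1 each), 1×1,10-phenanthroline (neutral), 1×fluoro (-1 each), 1×cyano (-1 each); total -4. So Ru + (-4) = 1−, giving Ru = +3.
The complex ion is anionic, so ruthenium takes the -ate form ruthenate(III).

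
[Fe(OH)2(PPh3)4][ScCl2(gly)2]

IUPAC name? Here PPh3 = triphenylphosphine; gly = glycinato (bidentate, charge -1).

Both ions are complex: the cation is named first with the plain metal name, the anion second with the -ate form; each ion's ligands are alphabetised independently.
Scandium is always +3 in its complexes; the anion's ligand charges sum to -4, so the complex anion is 1−.
A 1:1 salt means the cation carries the equal and opposite charge, 1+.
Cation: ligand charges sum to -2; for the ion to be 1+, Fe = +3.

dihydroxotetrakis(triphenylphosphine)iron(III) dichlorobis(glycinato)scandate(III)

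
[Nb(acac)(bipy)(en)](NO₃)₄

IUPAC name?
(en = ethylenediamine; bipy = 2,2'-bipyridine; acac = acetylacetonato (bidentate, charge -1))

(acetylacetonato)(2,2'-bipyridine)(ethylenediamine)niobium(V) nitrate

The 4 nitrate counter-ions carry a total charge of -4, so each complex ion is 4+.
Ligand charges: 1×ethylenediamine (neutral), 1×2,2'-bipyridine (neutral), 1×acetylacetonato (-1 each); total -1. So Nb + (-1) = 4+, giving Nb = +5.
Ligands are named alphabetically: acetylacetonato before bipyridine before ethylenediamine.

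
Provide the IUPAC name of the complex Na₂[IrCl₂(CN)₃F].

sodium dichlorotricyanofluoroiridate(IV)

The 2 sodium counter-ions carry a total charge of +2, so each complex ion is 2−.
Ligand charges: 3×cyano (-1 each), 1×fluoro (-1 each), 2×chloro (-1 each); total -6. So Ir + (-6) = 2−, giving Ir = +4.
The complex ion is anionic, so iridium takes the -ate form iridate(IV).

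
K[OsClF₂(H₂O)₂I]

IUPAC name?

The 1 potassium counter-ion carries a total charge of +1, so each complex ion is 1−.
Ligand charges: 1×iodo (-1 each), 2×aqua (neutral), 1×chloro (-1 each), 2×fluoro (-1 each); total -4. So Os + (-4) = 1−, giving Os = +3.
Ligands are named alphabetically: aqua before chloro before fluoro before iodo.
The complex ion is anionic, so osmium takes the -ate form osmate(III).

potassium diaquachlorodifluoroiodoosmate(III)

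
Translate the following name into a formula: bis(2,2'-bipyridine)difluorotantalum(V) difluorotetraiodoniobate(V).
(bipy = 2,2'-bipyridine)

[Ta(bipy)2F2][NbF2I4]3

Cation [Ta…]: ligand charges -2, Ta(V) ⇒ ion charge 3+.
Anion [Nb…]: ligand charges -6, Nb(V) ⇒ ion charge 1−.
One 3+ cation requires 3 of the 1− anion.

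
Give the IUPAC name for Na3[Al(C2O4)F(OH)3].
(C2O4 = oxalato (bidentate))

The 3 sodium counter-ions carry a total charge of +3, so each complex ion is 3−.
Ligand charges: 3×hydroxo (-1 each), 1×oxalato (-2 each), 1×fluoro (-1 each); total -6. So Al + (-6) = 3−, giving Al = +3.
The complex ion is anionic, so aluminium takes the -ate form aluminate(III).

sodium fluorotrihydroxooxalatoaluminate(III)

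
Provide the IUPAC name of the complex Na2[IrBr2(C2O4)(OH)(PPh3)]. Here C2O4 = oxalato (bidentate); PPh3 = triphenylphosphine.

sodium dibromohydroxooxalato(triphenylphosphine)iridate(III)

The 2 sodium counter-ions carry a total charge of +2, so each complex ion is 2−.
Ligand charges: 2×bromo (-1 each), 1×oxalato (-2 each), 1×hydroxo (-1 each), 1×triphenylphosphine (neutral); total -5. So Ir + (-5) = 2−, giving Ir = +3.
Ligands are named alphabetically: bromo before hydroxo before oxalato before triphenylphosphine.
The complex ion is anionic, so iridium takes the -ate form iridate(III).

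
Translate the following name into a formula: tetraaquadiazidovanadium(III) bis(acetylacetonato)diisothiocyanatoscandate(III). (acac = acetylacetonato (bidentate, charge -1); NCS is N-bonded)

[V(H2O)4(N3)2][Sc(acac)2(NCS)2]

Cation [V…]: ligand charges -2, V(III) ⇒ ion charge 1+.
Anion [Sc…]: ligand charges -4, Sc(III) ⇒ ion charge 1−.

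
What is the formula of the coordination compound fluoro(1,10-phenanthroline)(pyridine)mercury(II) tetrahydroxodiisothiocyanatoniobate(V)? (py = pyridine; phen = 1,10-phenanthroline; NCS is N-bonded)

Cation [Hg…]: ligand charges -1, Hg(II) ⇒ ion charge 1+.
Anion [Nb…]: ligand charges -6, Nb(V) ⇒ ion charge 1−.

[HgF(phen)(py)][Nb(NCS)2(OH)4]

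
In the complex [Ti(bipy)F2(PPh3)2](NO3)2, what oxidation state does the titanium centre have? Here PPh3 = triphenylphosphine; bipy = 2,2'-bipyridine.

2 nitrate outside the brackets (-1 each) → the complex ion is 2+.
Ligand charges: 2×F = -2; 2×PPh3 neutral; 1×bipy neutral; sum -2.
Ti + (-2) = 2+ ⇒ Ti is +4.

+4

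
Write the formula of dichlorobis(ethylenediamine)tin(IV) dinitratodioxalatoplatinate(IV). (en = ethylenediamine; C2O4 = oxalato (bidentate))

Cation [Sn…]: ligand charges -2, Sn(IV) ⇒ ion charge 2+.
Anion [Pt…]: ligand charges -6, Pt(IV) ⇒ ion charge 2−.

[SnCl2(en)2][Pt(C2O4)2(NO3)2]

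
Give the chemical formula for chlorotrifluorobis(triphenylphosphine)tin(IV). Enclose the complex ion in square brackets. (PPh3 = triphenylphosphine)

Ligands: 1 chloro (Cl, -1), 2 triphenylphosphine (PPh3, neutral), 3 fluoro (F, -1). Ligand charge sum = -4.
With Sn in oxidation state +4, the complex ion is [Sn...].

[SnClF3(PPh3)2]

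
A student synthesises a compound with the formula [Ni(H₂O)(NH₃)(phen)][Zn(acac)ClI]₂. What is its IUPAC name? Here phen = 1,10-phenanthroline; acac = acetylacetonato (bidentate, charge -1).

ammineaqua(1,10-phenanthroline)nickel(II) (acetylacetonato)chloroiodozincate(II)

Zinc is always +2 in its complexes; the anion's ligand charges sum to -3, so the complex anion is 1−.
With 2 anions per cation, the cation must be 2×1 = 2+.
Cation: ligand charges sum to 0; for the ion to be 2+, Ni = +2.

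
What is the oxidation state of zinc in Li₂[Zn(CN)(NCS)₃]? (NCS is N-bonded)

+2

2 lithium outside the brackets (+1 each) → the complex ion is 2−.
Ligand charges: 1×CN = -1; 3×NCS = -3; sum -4.
Zn + (-4) = 2− ⇒ Zn is +2.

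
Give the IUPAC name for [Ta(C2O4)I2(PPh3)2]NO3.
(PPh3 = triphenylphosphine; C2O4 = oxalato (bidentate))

The 1 nitrate counter-ion carries a total charge of -1, so each complex ion is 1+.
Ligand charges: 2×triphenylphosphine (neutral), 1×oxalato (-2 each), 2×iodo (-1 each); total -4. So Ta + (-4) = 1+, giving Ta = +5.
Ligands are named alphabetically: iodo before oxalato before triphenylphosphine.

diiodooxalatobis(triphenylphosphine)tantalum(V) nitrate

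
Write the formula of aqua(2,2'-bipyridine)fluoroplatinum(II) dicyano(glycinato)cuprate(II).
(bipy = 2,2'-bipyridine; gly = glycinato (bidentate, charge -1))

[Pt(bipy)F(H2O)][Cu(CN)2(gly)]

Cation [Pt…]: ligand charges -1, Pt(II) ⇒ ion charge 1+.
Anion [Cu…]: ligand charges -3, Cu(II) ⇒ ion charge 1−.
One 1+ cation balances one 1− anion.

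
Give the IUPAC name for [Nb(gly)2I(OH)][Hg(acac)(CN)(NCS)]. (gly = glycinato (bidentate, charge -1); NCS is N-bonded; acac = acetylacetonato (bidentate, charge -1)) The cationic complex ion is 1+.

Both ions are complex: the cation is named first with the plain metal name, the anion second with the -ate form; each ion's ligands are alphabetised independently.
The complex cation is given as 1+; its ligand charges sum to -4, so Nb = +5.
A 1:1 salt means the anion carries the equal and opposite charge, 1−.
Anion: ligand charges sum to -3; for the ion to be 1−, Hg = +2.

bis(glycinato)hydroxoiodoniobium(V) (acetylacetonato)cyanoisothiocyanatomercurate(II)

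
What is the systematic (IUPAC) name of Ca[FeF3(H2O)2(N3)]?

The 1 calcium counter-ion carries a total charge of +2, so each complex ion is 2−.
Ligand charges: 1×azido (-1 each), 2×aqua (neutral), 3×fluoro (-1 each); total -4. So Fe + (-4) = 2−, giving Fe = +2.
Ligands are named alphabetically: aqua before azido before fluoro.
The complex ion is anionic, so iron takes the -ate form ferrate(II).

calcium diaquaazidotrifluoroferrate(II)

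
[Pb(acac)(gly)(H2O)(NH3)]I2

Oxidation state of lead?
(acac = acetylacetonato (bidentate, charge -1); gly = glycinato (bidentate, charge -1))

2 iodide outside the brackets (-1 each) → the complex ion is 2+.
Ligand charges: 1×NH3 neutral; 1×acac = -1; 1×H2O neutral; 1×gly = -1; sum -2.
Pb + (-2) = 2+ ⇒ Pb is +4.

+4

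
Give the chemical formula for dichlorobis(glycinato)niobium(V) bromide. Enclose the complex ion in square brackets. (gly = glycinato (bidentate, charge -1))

[NbCl2(gly)2]Br

Ligands: 2 glycinato (gly, -1), 2 chloro (Cl, -1). Ligand charge sum = -4.
With Nb in oxidation state +5, the complex ion is [Nb...]^1+.
Charge balance with bromide (-1) requires 1 complex ion per 1 bromide.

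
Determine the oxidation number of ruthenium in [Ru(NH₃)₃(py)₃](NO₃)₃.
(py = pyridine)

+3

3 nitrate outside the brackets (-1 each) → the complex ion is 3+.
Ligand charges: 3×NH3 neutral; 3×py neutral; sum 0.
Ru + (0) = 3+ ⇒ Ru is +3.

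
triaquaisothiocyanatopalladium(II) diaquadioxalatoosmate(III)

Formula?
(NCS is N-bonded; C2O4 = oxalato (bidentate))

[Pd(H2O)3(NCS)][Os(C2O4)2(H2O)2]

Cation [Pd…]: ligand charges -1, Pd(II) ⇒ ion charge 1+.
Anion [Os…]: ligand charges -4, Os(III) ⇒ ion charge 1−.
One 1+ cation balances one 1− anion.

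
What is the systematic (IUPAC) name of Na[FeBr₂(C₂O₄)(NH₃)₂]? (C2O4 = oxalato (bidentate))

The 1 sodium counter-ion carries a total charge of +1, so each complex ion is 1−.
Ligand charges: 2×ammine (neutral), 1×oxalato (-2 each), 2×bromo (-1 each); total -4. So Fe + (-4) = 1−, giving Fe = +3.
Ligands are named alphabetically: ammine before bromo before oxalato.
The complex ion is anionic, so iron takes the -ate form ferrate(III).

sodium diamminedibromooxalatoferrate(III)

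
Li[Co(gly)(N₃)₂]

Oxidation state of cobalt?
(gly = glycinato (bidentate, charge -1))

+2

1 lithium outside the brackets (+1 each) → the complex ion is 1−.
Ligand charges: 1×gly = -1; 2×N3 = -2; sum -3.
Co + (-3) = 1− ⇒ Co is +2.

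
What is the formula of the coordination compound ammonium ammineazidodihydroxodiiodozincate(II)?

(NH4)3[ZnI2(N3)(NH3)(OH)2]

Ligands: 2 hydroxo (OH, -1), 2 iodo (I, -1), 1 ammine (NH3, neutral), 1 azido (N3, -1). Ligand charge sum = -5.
Charge balance with ammonium (+1) requires 1 complex ion per 3 ammonium.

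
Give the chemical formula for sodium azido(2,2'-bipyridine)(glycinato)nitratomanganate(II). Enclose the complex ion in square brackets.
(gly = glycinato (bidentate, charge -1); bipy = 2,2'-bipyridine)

Ligands: 1 azido (N3, -1), 1 nitrato (NO3, -1), 1 glycinato (gly, -1), 1 2,2'-bipyridine (bipy, neutral). Ligand charge sum = -3.
With Mn in oxidation state +2, the complex ion is [Mn...]^1−.
Charge balance with sodium (+1) requires 1 complex ion per 1 sodium.

Na[Mn(bipy)(gly)(N3)(NO3)]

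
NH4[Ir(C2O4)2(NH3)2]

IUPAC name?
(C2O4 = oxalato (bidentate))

The 1 ammonium counter-ion carries a total charge of +1, so each complex ion is 1−.
Ligand charges: 2×oxalato (-2 each), 2×ammine (neutral); total -4. So Ir + (-4) = 1−, giving Ir = +3.
Ligands are named alphabetically: ammine before oxalato.
The complex ion is anionic, so iridium takes the -ate form iridate(III).

ammonium diamminedioxalatoiridate(III)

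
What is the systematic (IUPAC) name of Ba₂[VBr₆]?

barium hexabromovanadate(II)

The 2 barium counter-ions carry a total charge of +4, so each complex ion is 4−.
Ligand charges: 6×bromo (-1 each); total -6. So V + (-6) = 4−, giving V = +2.
The complex ion is anionic, so vanadium takes the -ate form vanadate(II).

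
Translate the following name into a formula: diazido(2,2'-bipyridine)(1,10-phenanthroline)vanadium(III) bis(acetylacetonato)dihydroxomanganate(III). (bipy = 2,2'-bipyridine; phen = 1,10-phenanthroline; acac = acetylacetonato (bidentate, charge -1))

[V(bipy)(N3)2(phen)][Mn(acac)2(OH)2]

Cation [V…]: ligand charges -2, V(III) ⇒ ion charge 1+.
Anion [Mn…]: ligand charges -4, Mn(III) ⇒ ion charge 1−.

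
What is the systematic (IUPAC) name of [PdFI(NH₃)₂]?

There is no counter-ion, so the complex is neutral overall.
Ligand charges: 2×ammine (neutral), 1×iodo (-1 each), 1×fluoro (-1 each); total -2. So Pd + (-2) = 0, giving Pd = +2.
Ligands are named alphabetically: ammine before fluoro before iodo.

diamminefluoroiodopalladium(II)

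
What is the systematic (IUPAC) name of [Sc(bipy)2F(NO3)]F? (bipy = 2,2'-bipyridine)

bis(2,2'-bipyridine)fluoronitratoscandium(III) fluoride

The 1 fluoride counter-ion carries a total charge of -1, so each complex ion is 1+.
Ligand charges: 1×nitrato (-1 each), 1×fluoro (-1 each), 2×2,2'-bipyridine (neutral); total -2. So Sc + (-2) = 1+, giving Sc = +3.
Ligands are named alphabetically: bipyridine before fluoro before nitrato.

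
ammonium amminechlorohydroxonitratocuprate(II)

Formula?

NH4[CuCl(NH3)(NO3)(OH)]

Ligands: 1 ammine (NH3, neutral), 1 chloro (Cl, -1), 1 nitrato (NO3, -1), 1 hydroxo (OH, -1). Ligand charge sum = -3.
With Cu in oxidation state +2, the complex ion is [Cu...]^1−.
Charge balance with ammonium (+1) requires 1 complex ion per 1 ammonium.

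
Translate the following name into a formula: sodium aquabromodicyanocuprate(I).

Na2[CuBr(CN)2(H2O)]

Ligands: 2 cyano (CN, -1), 1 aqua (H2O, neutral), 1 bromo (Br, -1). Ligand charge sum = -3.
With Cu in oxidation state +1, the complex ion is [Cu...]^2−.
Charge balance with sodium (+1) requires 1 complex ion per 2 sodium.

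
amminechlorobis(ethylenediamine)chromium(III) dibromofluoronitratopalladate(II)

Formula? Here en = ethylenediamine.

Cation [Cr…]: ligand charges -1, Cr(III) ⇒ ion charge 2+.
Anion [Pd…]: ligand charges -4, Pd(II) ⇒ ion charge 2−.
One 2+ cation balances one 2− anion.

[CrCl(en)2(NH3)][PdBr2F(NO3)]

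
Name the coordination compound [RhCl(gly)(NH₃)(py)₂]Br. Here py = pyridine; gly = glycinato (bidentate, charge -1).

The 1 bromide counter-ion carries a total charge of -1, so each complex ion is 1+.
Ligand charges: 2×pyridine (neutral), 1×glycinato (-1 each), 1×ammine (neutral), 1×chloro (-1 each); total -2. So Rh + (-2) = 1+, giving Rh = +3.
Ligands are named alphabetically: ammine before chloro before glycinato before pyridine.

amminechloro(glycinato)bis(pyridine)rhodium(III) bromide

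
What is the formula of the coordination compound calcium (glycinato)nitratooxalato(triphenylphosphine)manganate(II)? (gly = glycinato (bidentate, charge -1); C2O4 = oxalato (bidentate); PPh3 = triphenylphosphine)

Ca[Mn(C2O4)(gly)(NO3)(PPh3)]

Ligands: 1 glycinato (gly, -1), 1 oxalato (C2O4, -2), 1 nitrato (NO3, -1), 1 triphenylphosphine (PPh3, neutral). Ligand charge sum = -4.
Charge balance with calcium (+2) requires 1 complex ion per 1 calcium.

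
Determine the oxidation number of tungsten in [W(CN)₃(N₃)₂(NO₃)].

No counter-ion: the bracketed complex is neutral.
Ligand charges: 1×NO3 = -1; 3×CN = -3; 2×N3 = -2; sum -6.
W + (-6) = 0 ⇒ W is +6.

+6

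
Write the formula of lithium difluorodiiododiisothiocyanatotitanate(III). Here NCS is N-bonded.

Ligands: 2 fluoro (F, -1), 2 iodo (I, -1), 2 isothiocyanato (NCS, -1). Ligand charge sum = -6.
Charge balance with lithium (+1) requires 1 complex ion per 3 lithium.

Li3[TiF2I2(NCS)2]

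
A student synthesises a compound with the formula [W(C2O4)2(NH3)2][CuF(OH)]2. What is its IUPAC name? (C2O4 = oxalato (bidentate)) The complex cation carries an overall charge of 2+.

Both ions are complex: the cation is named first with the plain metal name, the anion second with the -ate form; each ion's ligands are alphabetised independently.
The complex cation is given as 2+; its ligand charges sum to -4, so W = +6.
With 2 anions per cation, each anion must be 2/2 = 1−.
Anion: ligand charges sum to -2; for the ion to be 1−, Cu = +1.

diamminedioxalatotungsten(VI) fluorohydroxocuprate(I)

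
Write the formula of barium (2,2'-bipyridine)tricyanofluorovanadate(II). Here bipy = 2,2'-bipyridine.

Ligands: 1 fluoro (F, -1), 1 2,2'-bipyridine (bipy, neutral), 3 cyano (CN, -1). Ligand charge sum = -4.
Charge balance with barium (+2) requires 1 complex ion per 1 barium.

Ba[V(bipy)(CN)3F]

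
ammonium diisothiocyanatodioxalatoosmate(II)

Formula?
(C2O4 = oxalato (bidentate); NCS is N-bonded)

(NH4)4[Os(C2O4)2(NCS)2]

Ligands: 2 oxalato (C2O4, -2), 2 isothiocyanato (NCS, -1). Ligand charge sum = -6.
With Os in oxidation state +2, the complex ion is [Os...]^4−.
Charge balance with ammonium (+1) requires 1 complex ion per 4 ammonium.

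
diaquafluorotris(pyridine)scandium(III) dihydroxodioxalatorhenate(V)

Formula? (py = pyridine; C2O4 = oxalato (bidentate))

Cation [Sc…]: ligand charges -1, Sc(III) ⇒ ion charge 2+.
Anion [Re…]: ligand charges -6, Re(V) ⇒ ion charge 1−.

[ScF(H2O)2(py)3][Re(C2O4)2(OH)2]2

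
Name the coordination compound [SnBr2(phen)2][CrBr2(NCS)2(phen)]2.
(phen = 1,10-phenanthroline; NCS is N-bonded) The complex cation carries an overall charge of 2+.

Both ions are complex: the cation is named first with the plain metal name, the anion second with the -ate form; each ion's ligands are alphabetised independently.
The complex cation is given as 2+; its ligand charges sum to -2, so Sn = +4.
With 2 anions per cation, each anion must be 2/2 = 1−.
Anion: ligand charges sum to -4; for the ion to be 1−, Cr = +3.

dibromobis(1,10-phenanthroline)tin(IV) dibromodiisothiocyanato(1,10-phenanthroline)chromate(III)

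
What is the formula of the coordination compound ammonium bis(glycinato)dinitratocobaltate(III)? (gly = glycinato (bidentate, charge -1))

NH4[Co(gly)2(NO3)2]

Ligands: 2 nitrato (NO3, -1), 2 glycinato (gly, -1). Ligand charge sum = -4.
With Co in oxidation state +3, the complex ion is [Co...]^1−.
Charge balance with ammonium (+1) requires 1 complex ion per 1 ammonium.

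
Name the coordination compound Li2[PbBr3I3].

The 2 lithium counter-ions carry a total charge of +2, so each complex ion is 2−.
Ligand charges: 3×iodo (-1 each), 3×bromo (-1 each); total -6. So Pb + (-6) = 2−, giving Pb = +4.
The complex ion is anionic, so lead takes the -ate form plumbate(IV).

lithium tribromotriiodoplumbate(IV)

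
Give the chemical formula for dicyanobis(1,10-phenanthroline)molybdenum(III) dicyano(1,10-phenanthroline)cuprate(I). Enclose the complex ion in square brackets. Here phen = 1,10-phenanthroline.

Cation [Mo…]: ligand charges -2, Mo(III) ⇒ ion charge 1+.
Anion [Cu…]: ligand charges -2, Cu(I) ⇒ ion charge 1−.

[Mo(CN)2(phen)2][Cu(CN)2(phen)]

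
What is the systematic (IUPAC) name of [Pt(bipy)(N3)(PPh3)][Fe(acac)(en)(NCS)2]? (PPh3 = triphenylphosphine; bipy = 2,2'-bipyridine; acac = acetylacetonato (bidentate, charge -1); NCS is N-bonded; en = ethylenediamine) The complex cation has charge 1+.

azido(2,2'-bipyridine)(triphenylphosphine)platinum(II) (acetylacetonato)(ethylenediamine)diisothiocyanatoferrate(II)

Both ions are complex: the cation is named first with the plain metal name, the anion second with the -ate form; each ion's ligands are alphabetised independently.
The complex cation is given as 1+; its ligand charges sum to -1, so Pt = +2.
A 1:1 salt means the anion carries the equal and opposite charge, 1−.
Anion: ligand charges sum to -3; for the ion to be 1−, Fe = +2.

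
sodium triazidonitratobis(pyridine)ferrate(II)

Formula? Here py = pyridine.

Na2[Fe(N3)3(NO3)(py)2]

Ligands: 3 azido (N3, -1), 1 nitrato (NO3, -1), 2 pyridine (py, neutral). Ligand charge sum = -4.
Charge balance with sodium (+1) requires 1 complex ion per 2 sodium.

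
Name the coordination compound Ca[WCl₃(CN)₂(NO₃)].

calcium trichlorodicyanonitratotungstate(IV)

The 1 calcium counter-ion carries a total charge of +2, so each complex ion is 2−.
Ligand charges: 3×chloro (-1 each), 2×cyano (-1 each), 1×nitrato (-1 each); total -6. So W + (-6) = 2−, giving W = +4.
Ligands are named alphabetically: chloro before cyano before nitrato.
The complex ion is anionic, so tungsten takes the -ate form tungstate(IV).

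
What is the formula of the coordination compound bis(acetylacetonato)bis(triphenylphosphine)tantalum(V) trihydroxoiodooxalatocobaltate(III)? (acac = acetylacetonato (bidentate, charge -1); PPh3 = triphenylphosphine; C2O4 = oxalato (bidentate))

Cation [Ta…]: ligand charges -2, Ta(V) ⇒ ion charge 3+.
Anion [Co…]: ligand charges -6, Co(III) ⇒ ion charge 3−.

[Ta(acac)2(PPh3)2][Co(C2O4)I(OH)3]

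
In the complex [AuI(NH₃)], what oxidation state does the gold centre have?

No counter-ion: the bracketed complex is neutral.
Ligand charges: 1×NH3 neutral; 1×I = -1; sum -1.
Au + (-1) = 0 ⇒ Au is +1.

+1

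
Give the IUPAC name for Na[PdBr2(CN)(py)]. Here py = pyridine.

sodium dibromocyano(pyridine)palladate(II)

The 1 sodium counter-ion carries a total charge of +1, so each complex ion is 1−.
Ligand charges: 2×bromo (-1 each), 1×cyano (-1 each), 1×pyridine (neutral); total -3. So Pd + (-3) = 1−, giving Pd = +2.
Ligands are named alphabetically: bromo before cyano before pyridine.
The complex ion is anionic, so palladium takes the -ate form palladate(II).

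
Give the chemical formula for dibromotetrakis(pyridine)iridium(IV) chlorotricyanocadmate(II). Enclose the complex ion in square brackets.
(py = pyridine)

Cation [Ir…]: ligand charges -2, Ir(IV) ⇒ ion charge 2+.
Anion [Cd…]: ligand charges -4, Cd(II) ⇒ ion charge 2−.
One 2+ cation balances one 2− anion.

[IrBr2(py)4][CdCl(CN)3]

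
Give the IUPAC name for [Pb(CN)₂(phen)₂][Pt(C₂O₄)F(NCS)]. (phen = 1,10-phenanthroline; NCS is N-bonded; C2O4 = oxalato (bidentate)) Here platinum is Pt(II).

Both ions are complex: the cation is named first with the plain metal name, the anion second with the -ate form; each ion's ligands are alphabetised independently.
Pt is given as +2; the anion's ligand charges sum to -4, so the complex anion is 2−.
A 1:1 salt means the cation carries the equal and opposite charge, 2+.
Cation: ligand charges sum to -2; for the ion to be 2+, Pb = +4.

dicyanobis(1,10-phenanthroline)lead(IV) fluoroisothiocyanatooxalatoplatinate(II)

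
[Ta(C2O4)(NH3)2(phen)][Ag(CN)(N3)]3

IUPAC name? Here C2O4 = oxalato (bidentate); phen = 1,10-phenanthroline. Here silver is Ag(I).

diammineoxalato(1,10-phenanthroline)tantalum(V) azidocyanoargentate(I)

Ag is given as +1; the anion's ligand charges sum to -2, so the complex anion is 1−.
With 3 anions per cation, the cation must be 3×1 = 3+.
Cation: ligand charges sum to -2; for the ion to be 3+, Ta = +5.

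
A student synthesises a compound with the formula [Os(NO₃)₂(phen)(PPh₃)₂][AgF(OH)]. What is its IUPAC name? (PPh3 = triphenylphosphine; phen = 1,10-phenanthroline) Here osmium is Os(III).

dinitrato(1,10-phenanthroline)bis(triphenylphosphine)osmium(III) fluorohydroxoargentate(I)

Os is given as +3; the cation's ligand charges sum to -2, so the complex cation is 1+.
A 1:1 salt means the anion carries the equal and opposite charge, 1−.
Anion: ligand charges sum to -2; for the ion to be 1−, Ag = +1.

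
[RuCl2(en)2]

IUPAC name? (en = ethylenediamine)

There is no counter-ion, so the complex is neutral overall.
Ligand charges: 2×chloro (-1 each), 2×ethylenediamine (neutral); total -2. So Ru + (-2) = 0, giving Ru = +2.
Ligands are named alphabetically: chloro before ethylenediamine.

dichlorobis(ethylenediamine)ruthenium(II)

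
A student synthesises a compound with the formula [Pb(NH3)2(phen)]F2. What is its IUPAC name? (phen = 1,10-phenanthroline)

diammine(1,10-phenanthroline)lead(II) fluoride

The 2 fluoride counter-ions carry a total charge of -2, so each complex ion is 2+.
Ligand charges: 2×ammine (neutral), 1×1,10-phenanthroline (neutral); total 0. So Pb + (0) = 2+, giving Pb = +2.
Ligands are named alphabetically: ammine before phenanthroline.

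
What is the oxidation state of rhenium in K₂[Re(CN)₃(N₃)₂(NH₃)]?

+3

2 potassium outside the brackets (+1 each) → the complex ion is 2−.
Ligand charges: 1×NH3 neutral; 2×N3 = -2; 3×CN = -3; sum -5.
Re + (-5) = 2− ⇒ Re is +3.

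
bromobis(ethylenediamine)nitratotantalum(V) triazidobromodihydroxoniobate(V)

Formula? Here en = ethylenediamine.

[TaBr(en)2(NO3)][NbBr(N3)3(OH)2]3

Cation [Ta…]: ligand charges -2, Ta(V) ⇒ ion charge 3+.
Anion [Nb…]: ligand charges -6, Nb(V) ⇒ ion charge 1−.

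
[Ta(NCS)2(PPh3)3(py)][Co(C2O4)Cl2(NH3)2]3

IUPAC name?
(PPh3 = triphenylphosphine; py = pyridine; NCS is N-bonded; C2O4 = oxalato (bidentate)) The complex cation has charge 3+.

diisothiocyanato(pyridine)tris(triphenylphosphine)tantalum(V) diamminedichlorooxalatocobaltate(III)

Both ions are complex: the cation is named first with the plain metal name, the anion second with the -ate form; each ion's ligands are alphabetised independently.
The complex cation is given as 3+; its ligand charges sum to -2, so Ta = +5.
With 3 anions per cation, each anion must be 3/3 = 1−.
Anion: ligand charges sum to -4; for the ion to be 1−, Co = +3.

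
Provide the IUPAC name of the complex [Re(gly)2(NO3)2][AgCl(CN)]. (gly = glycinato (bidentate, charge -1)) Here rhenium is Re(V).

bis(glycinato)dinitratorhenium(V) chlorocyanoargentate(I)

Re is given as +5; the cation's ligand charges sum to -4, so the complex cation is 1+.
A 1:1 salt means the anion carries the equal and opposite charge, 1−.
Anion: ligand charges sum to -2; for the ion to be 1−, Ag = +1.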